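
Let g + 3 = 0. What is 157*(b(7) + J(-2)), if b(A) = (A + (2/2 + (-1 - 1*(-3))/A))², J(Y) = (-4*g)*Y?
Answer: 343516/49 ≈ 7010.5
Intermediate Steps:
g = -3 (g = -3 + 0 = -3)
J(Y) = 12*Y (J(Y) = (-4*(-3))*Y = 12*Y)
b(A) = (1 + A + 2/A)² (b(A) = (A + (2*(½) + (-1 + 3)/A))² = (A + (1 + 2/A))² = (1 + A + 2/A)²)
157*(b(7) + J(-2)) = 157*((2 + 7 + 7²)²/7² + 12*(-2)) = 157*((2 + 7 + 49)²/49 - 24) = 157*((1/49)*58² - 24) = 157*((1/49)*3364 - 24) = 157*(3364/49 - 24) = 157*(2188/49) = 343516/49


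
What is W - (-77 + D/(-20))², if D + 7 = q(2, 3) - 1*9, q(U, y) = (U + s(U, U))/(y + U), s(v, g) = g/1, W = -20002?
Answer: -16134086/625 ≈ -25815.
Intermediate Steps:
s(v, g) = g (s(v, g) = g*1 = g)
q(U, y) = 2*U/(U + y) (q(U, y) = (U + U)/(y + U) = (2*U)/(U + y) = 2*U/(U + y))
D = -76/5 (D = -7 + (2*2/(2 + 3) - 1*9) = -7 + (2*2/5 - 9) = -7 + (2*2*(⅕) - 9) = -7 + (⅘ - 9) = -7 - 41/5 = -76/5 ≈ -15.200)
W - (-77 + D/(-20))² = -20002 - (-77 - 76/5/(-20))² = -20002 - (-77 - 76/5*(-1/20))² = -20002 - (-77 + 19/25)² = -20002 - (-1906/25)² = -20002 - 1*3632836/625 = -20002 - 3632836/625 = -16134086/625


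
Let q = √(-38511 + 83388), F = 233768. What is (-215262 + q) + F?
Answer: 18506 + √44877 ≈ 18718.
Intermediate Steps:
q = √44877 ≈ 211.84
(-215262 + q) + F = (-215262 + √44877) + 233768 = 18506 + √44877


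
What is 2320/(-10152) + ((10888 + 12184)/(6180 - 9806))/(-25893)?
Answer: -71953034/315195489 ≈ -0.22828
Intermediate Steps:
2320/(-10152) + ((10888 + 12184)/(6180 - 9806))/(-25893) = 2320*(-1/10152) + (23072/(-3626))*(-1/25893) = -290/1269 + (23072*(-1/3626))*(-1/25893) = -290/1269 - 1648/259*(-1/25893) = -290/1269 + 1648/6706287 = -71953034/315195489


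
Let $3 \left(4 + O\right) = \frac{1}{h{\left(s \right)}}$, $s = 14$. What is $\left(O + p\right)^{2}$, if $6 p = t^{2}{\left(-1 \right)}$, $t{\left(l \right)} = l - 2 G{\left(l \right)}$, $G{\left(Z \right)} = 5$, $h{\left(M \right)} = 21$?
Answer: $\frac{4157521}{15876} \approx 261.87$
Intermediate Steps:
$t{\left(l \right)} = -10 + l$ ($t{\left(l \right)} = l - 10 = -10 + l$)
$O = - \frac{251}{63}$ ($O = -4 + \frac{1}{3 \cdot 21} = -4 + \frac{1}{3} \cdot \frac{1}{21} = -4 + \frac{1}{63} = - \frac{251}{63} \approx -3.9841$)
$p = \frac{121}{6}$ ($p = \frac{\left(-10 - 1\right)^{2}}{6} = \frac{\left(-11\right)^{2}}{6} = \frac{1}{6} \cdot 121 = \frac{121}{6} \approx 20.167$)
$\left(O + p\right)^{2} = \left(- \frac{251}{63} + \frac{121}{6}\right)^{2} = \left(\frac{2039}{126}\right)^{2} = \frac{4157521}{15876}$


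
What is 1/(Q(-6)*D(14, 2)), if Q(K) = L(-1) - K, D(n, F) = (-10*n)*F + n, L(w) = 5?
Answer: -1/2926 ≈ -0.00034176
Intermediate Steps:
D(n, F) = n - 10*F*n (D(n, F) = -10*F*n + n = n - 10*F*n)
Q(K) = 5 - K
1/(Q(-6)*D(14, 2)) = 1/((5 - 1*(-6))*(14*(1 - 10*2))) = 1/((5 + 6)*(14*(1 - 20))) = 1/(11*(14*(-19))) = 1/(11*(-266)) = 1/(-2926) = -1/2926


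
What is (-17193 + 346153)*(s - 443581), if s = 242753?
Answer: -66064378880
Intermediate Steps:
(-17193 + 346153)*(s - 443581) = (-17193 + 346153)*(242753 - 443581) = 328960*(-200828) = -66064378880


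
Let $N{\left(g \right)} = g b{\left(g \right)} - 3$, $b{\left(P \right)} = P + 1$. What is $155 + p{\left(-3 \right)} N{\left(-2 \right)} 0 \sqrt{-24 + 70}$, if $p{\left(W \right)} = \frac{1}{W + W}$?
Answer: $155$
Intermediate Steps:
$b{\left(P \right)} = 1 + P$
$N{\left(g \right)} = -3 + g \left(1 + g\right)$ ($N{\left(g \right)} = g \left(1 + g\right) - 3 = -3 + g \left(1 + g\right)$)
$p{\left(W \right)} = \frac{1}{2 W}$
$155 + p{\left(-3 \right)} N{\left(-2 \right)} 0 \sqrt{-24 + 70} = 155 + \frac{1}{2 \left(-3\right)} \left(-3 - 2 \left(1 - 2\right)\right) 0 \sqrt{-24 + 70} = 155 + \frac{1}{2} \left(- \frac{1}{3}\right) \left(-3 - -2\right) 0 \sqrt{46} = 155 + - \frac{-3 + 2}{6} \cdot 0 \sqrt{46} = 155 + \left(- \frac{1}{6}\right) \left(-1\right) 0 \sqrt{46} = 155 + \frac{1}{6} \cdot 0 \sqrt{46} = 155 + 0 \sqrt{46} = 155 + 0 = 155$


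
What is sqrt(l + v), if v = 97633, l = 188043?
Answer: 2*sqrt(71419) ≈ 534.49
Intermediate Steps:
sqrt(l + v) = sqrt(188043 + 97633) = sqrt(285676) = 2*sqrt(71419)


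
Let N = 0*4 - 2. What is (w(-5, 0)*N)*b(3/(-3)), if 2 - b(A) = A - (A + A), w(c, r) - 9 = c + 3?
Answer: -14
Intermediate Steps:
w(c, r) = 12 + c (w(c, r) = 9 + (c + 3) = 9 + (3 + c) = 12 + c)
N = -2 (N = 0 - 2 = -2)
b(A) = 2 + A (b(A) = 2 - (A - (A + A)) = 2 - (A - 2*A) = 2 - (-1)*A = 2 + A)
(w(-5, 0)*N)*b(3/(-3)) = ((12 - 5)*(-2))*(2 + 3/(-3)) = (7*(-2))*(2 + 3*(-⅓)) = -14*(2 - 1) = -14*1 = -14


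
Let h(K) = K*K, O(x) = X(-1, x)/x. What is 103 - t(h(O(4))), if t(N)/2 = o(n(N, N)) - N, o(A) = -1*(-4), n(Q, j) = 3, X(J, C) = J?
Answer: 761/8 ≈ 95.125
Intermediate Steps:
O(x) = -1/x
h(K) = K²
o(A) = 4
t(N) = 8 - 2*N (t(N) = 2*(4 - N) = 8 - 2*N)
103 - t(h(O(4))) = 103 - (8 - 2*(-1/4)²) = 103 - (8 - 2*(-1*¼)²) = 103 - (8 - 2*(-¼)²) = 103 - (8 - 2*1/16) = 103 - (8 - ⅛) = 103 - 1*63/8 = 103 - 63/8 = 761/8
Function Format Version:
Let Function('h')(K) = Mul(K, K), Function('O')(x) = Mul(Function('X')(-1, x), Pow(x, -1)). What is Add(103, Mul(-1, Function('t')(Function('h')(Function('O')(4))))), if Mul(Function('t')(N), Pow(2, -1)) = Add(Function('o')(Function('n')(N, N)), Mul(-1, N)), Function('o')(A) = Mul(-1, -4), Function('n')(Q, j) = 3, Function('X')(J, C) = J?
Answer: Rational(761, 8) ≈ 95.125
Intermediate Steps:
Function('O')(x) = Mul(-1, Pow(x, -1))
Function('h')(K) = Pow(K, 2)
Function('o')(A) = 4
Function('t')(N) = Add(8, Mul(-2, N)) (Function('t')(N) = Mul(2, Add(4, Mul(-1, N))) = Add(8, Mul(-2, N)))
Add(103, Mul(-1, Function('t')(Function('h')(Function('O')(4))))) = Add(103, Mul(-1, Add(8, Mul(-2, Pow(Mul(-1, Pow(4, -1)), 2))))) = Add(103, Mul(-1, Add(8, Mul(-2, Pow(Mul(-1, Rational(1, 4)), 2))))) = Add(103, Mul(-1, Add(8, Mul(-2, Pow(Rational(-1, 4), 2))))) = Add(103, Mul(-1, Add(8, Mul(-2, Rational(1, 16))))) = Add(103, Mul(-1, Add(8, Rational(-1, 8)))) = Add(103, Mul(-1, Rational(63, 8))) = Add(103, Rational(-63, 8)) = Rational(761, 8)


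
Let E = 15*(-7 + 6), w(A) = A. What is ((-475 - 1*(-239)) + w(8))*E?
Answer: 3420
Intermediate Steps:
E = -15 (E = 15*(-1) = -15)
((-475 - 1*(-239)) + w(8))*E = ((-475 - 1*(-239)) + 8)*(-15) = ((-475 + 239) + 8)*(-15) = (-236 + 8)*(-15) = -228*(-15) = 3420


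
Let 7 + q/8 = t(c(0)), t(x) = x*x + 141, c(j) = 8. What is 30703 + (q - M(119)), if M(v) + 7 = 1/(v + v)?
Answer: 7685971/238 ≈ 32294.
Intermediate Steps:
t(x) = 141 + x² (t(x) = x² + 141 = 141 + x²)
q = 1584 (q = -56 + 8*(141 + 8²) = -56 + 8*(141 + 64) = -56 + 8*205 = -56 + 1640 = 1584)
M(v) = -7 + 1/(2*v) (M(v) = -7 + 1/(v + v) = -7 + 1/(2*v))
30703 + (q - M(119)) = 30703 + (1584 - (-7 + (½)/119)) = 30703 + (1584 - (-7 + (½)*(1/119))) = 30703 + (1584 - (-7 + 1/238)) = 30703 + (1584 - 1*(-1665/238)) = 30703 + (1584 + 1665/238) = 30703 + 378657/238 = 7685971/238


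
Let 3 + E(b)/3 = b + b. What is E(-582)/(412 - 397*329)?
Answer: 3501/130201 ≈ 0.026889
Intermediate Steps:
E(b) = -9 + 6*b (E(b) = -9 + 3*(b + b) = -9 + 3*(2*b) = -9 + 6*b)
E(-582)/(412 - 397*329) = (-9 + 6*(-582))/(412 - 397*329) = (-9 - 3492)/(412 - 130613) = -3501/(-130201) = -3501*(-1/130201) = 3501/130201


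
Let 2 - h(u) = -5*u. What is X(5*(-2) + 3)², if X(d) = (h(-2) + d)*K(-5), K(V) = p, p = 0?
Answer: 0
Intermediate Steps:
h(u) = 2 + 5*u (h(u) = 2 - (-5)*u = 2 + 5*u)
K(V) = 0
X(d) = 0 (X(d) = ((2 + 5*(-2)) + d)*0 = ((2 - 10) + d)*0 = (-8 + d)*0 = 0)
X(5*(-2) + 3)² = 0² = 0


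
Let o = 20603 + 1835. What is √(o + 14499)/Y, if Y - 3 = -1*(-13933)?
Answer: √36937/13936 ≈ 0.013791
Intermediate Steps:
o = 22438
Y = 13936 (Y = 3 - 1*(-13933) = 3 + 13933 = 13936)
√(o + 14499)/Y = √(22438 + 14499)/13936 = √36937*(1/13936) = √36937/13936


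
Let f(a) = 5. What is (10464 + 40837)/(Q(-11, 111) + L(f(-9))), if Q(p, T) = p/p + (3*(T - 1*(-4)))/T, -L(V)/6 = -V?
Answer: 1898137/1262 ≈ 1504.1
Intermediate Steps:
L(V) = 6*V (L(V) = -(-6)*V = 6*V)
Q(p, T) = 1 + (12 + 3*T)/T (Q(p, T) = 1 + (3*(T + 4))/T = 1 + (3*(4 + T))/T = 1 + (12 + 3*T)/T)
(10464 + 40837)/(Q(-11, 111) + L(f(-9))) = (10464 + 40837)/((4 + 12/111) + 6*5) = 51301/((4 + 12*(1/111)) + 30) = 51301/((4 + 4/37) + 30) = 51301/(152/37 + 30) = 51301/(1262/37) = 51301*(37/1262) = 1898137/1262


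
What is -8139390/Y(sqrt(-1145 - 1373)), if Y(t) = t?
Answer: 4069695*I*sqrt(2518)/1259 ≈ 1.6221e+5*I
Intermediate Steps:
-8139390/Y(sqrt(-1145 - 1373)) = -8139390/sqrt(-1145 - 1373) = -8139390*(-I*sqrt(2518)/2518) = -(-4069695)*I*sqrt(2518)/1259 = 4069695*I*sqrt(2518)/1259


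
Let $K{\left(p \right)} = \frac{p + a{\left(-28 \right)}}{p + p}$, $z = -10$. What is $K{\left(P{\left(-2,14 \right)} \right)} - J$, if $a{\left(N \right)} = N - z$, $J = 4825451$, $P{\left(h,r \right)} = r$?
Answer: $- \frac{33778158}{7} \approx -4.8254 \cdot 10^{6}$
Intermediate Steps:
$a{\left(N \right)} = 10 + N$ ($a{\left(N \right)} = N - -10 = N + 10 = 10 + N$)
$K{\left(p \right)} = \frac{-18 + p}{2 p}$ ($K{\left(p \right)} = \frac{p + \left(10 - 28\right)}{p + p} = \frac{p - 18}{2 p} = \left(-18 + p\right) \frac{1}{2 p} = \frac{-18 + p}{2 p}$)
$K{\left(P{\left(-2,14 \right)} \right)} - J = \frac{-18 + 14}{2 \cdot 14} - 4825451 = \frac{1}{2} \cdot \frac{1}{14} \left(-4\right) - 4825451 = - \frac{1}{7} - 4825451 = - \frac{33778158}{7}$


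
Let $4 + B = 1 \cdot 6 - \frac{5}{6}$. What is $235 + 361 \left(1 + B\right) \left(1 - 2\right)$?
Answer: $- \frac{3283}{6} \approx -547.17$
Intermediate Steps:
$B = \frac{7}{6}$ ($B = -4 + \left(1 \cdot 6 - \frac{5}{6}\right) = -4 + \left(6 - \frac{5}{6}\right) = -4 + \frac{31}{6} = \frac{7}{6} \approx 1.1667$)
$235 + 361 \left(1 + B\right) \left(1 - 2\right) = 235 + 361 \left(1 + \frac{7}{6}\right) \left(1 - 2\right) = 235 + 361 \frac{13 \left(1 - 2\right)}{6} = 235 + 361 \cdot \frac{13}{6} \left(-1\right) = 235 + 361 \left(- \frac{13}{6}\right) = 235 - \frac{4693}{6} = - \frac{3283}{6}$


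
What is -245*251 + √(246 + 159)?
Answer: -61495 + 9*√5 ≈ -61475.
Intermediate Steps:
-245*251 + √(246 + 159) = -61495 + √405 = -61495 + 9*√5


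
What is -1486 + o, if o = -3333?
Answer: -4819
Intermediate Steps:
-1486 + o = -1486 - 3333 = -4819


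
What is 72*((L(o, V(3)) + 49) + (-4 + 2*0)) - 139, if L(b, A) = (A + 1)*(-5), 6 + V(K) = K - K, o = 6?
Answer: 4901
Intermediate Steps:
V(K) = -6 (V(K) = -6 + (K - K) = -6 + 0 = -6)
L(b, A) = -5 - 5*A (L(b, A) = (1 + A)*(-5) = -5 - 5*A)
72*((L(o, V(3)) + 49) + (-4 + 2*0)) - 139 = 72*(((-5 - 5*(-6)) + 49) + (-4 + 2*0)) - 139 = 72*(((-5 + 30) + 49) + (-4 + 0)) - 139 = 72*((25 + 49) - 4) - 139 = 72*(74 - 4) - 139 = 72*70 - 139 = 5040 - 139 = 4901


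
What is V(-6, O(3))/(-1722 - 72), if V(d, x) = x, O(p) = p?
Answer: -1/598 ≈ -0.0016722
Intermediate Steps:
V(-6, O(3))/(-1722 - 72) = 3/(-1722 - 72) = 3/(-1794) = 3*(-1/1794) = -1/598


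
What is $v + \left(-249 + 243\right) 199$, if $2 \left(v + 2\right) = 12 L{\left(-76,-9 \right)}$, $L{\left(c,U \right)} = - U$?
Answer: $-1142$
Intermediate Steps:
$v = 52$ ($v = -2 + \frac{12 \left(\left(-1\right) \left(-9\right)\right)}{2} = -2 + \frac{12 \cdot 9}{2} = -2 + \frac{1}{2} \cdot 108 = -2 + 54 = 52$)
$v + \left(-249 + 243\right) 199 = 52 + \left(-249 + 243\right) 199 = 52 - 1194 = -1142$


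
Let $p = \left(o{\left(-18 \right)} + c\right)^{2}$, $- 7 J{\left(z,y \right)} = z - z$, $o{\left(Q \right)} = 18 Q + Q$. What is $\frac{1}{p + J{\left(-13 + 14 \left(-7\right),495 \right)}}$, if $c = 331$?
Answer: $\frac{1}{121} \approx 0.0082645$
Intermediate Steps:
$o{\left(Q \right)} = 19 Q$
$J{\left(z,y \right)} = 0$ ($J{\left(z,y \right)} = - \frac{z - z}{7} = \left(- \frac{1}{7}\right) 0 = 0$)
$p = 121$ ($p = \left(19 \left(-18\right) + 331\right)^{2} = \left(-342 + 331\right)^{2} = \left(-11\right)^{2} = 121$)
$\frac{1}{p + J{\left(-13 + 14 \left(-7\right),495 \right)}} = \frac{1}{121 + 0} = \frac{1}{121}$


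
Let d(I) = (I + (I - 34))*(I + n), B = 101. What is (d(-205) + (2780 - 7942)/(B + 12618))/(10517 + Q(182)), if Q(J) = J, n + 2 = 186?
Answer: 118586794/136080581 ≈ 0.87145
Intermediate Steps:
n = 184 (n = -2 + 186 = 184)
d(I) = (-34 + 2*I)*(184 + I) (d(I) = (I + (I - 34))*(I + 184) = (I + (-34 + I))*(184 + I) = (-34 + 2*I)*(184 + I))
(d(-205) + (2780 - 7942)/(B + 12618))/(10517 + Q(182)) = ((-6256 + 2*(-205)**2 + 334*(-205)) + (2780 - 7942)/(101 + 12618))/(10517 + 182) = ((-6256 + 2*42025 - 68470) - 5162/12719)/10699 = ((-6256 + 84050 - 68470) - 5162*1/12719)*(1/10699) = (9324 - 5162/12719)*(1/10699) = (118586794/12719)*(1/10699) = 118586794/136080581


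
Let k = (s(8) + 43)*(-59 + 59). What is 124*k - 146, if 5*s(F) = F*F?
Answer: -146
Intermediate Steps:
s(F) = F²/5 (s(F) = (F*F)/5 = F²/5)
k = 0 (k = ((⅕)*8² + 43)*(-59 + 59) = ((⅕)*64 + 43)*0 = (64/5 + 43)*0 = (279/5)*0 = 0)
124*k - 146 = 124*0 - 146 = 0 - 146 = -146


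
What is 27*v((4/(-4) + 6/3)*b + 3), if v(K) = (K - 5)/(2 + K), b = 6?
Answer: 108/11 ≈ 9.8182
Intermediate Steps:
v(K) = (-5 + K)/(2 + K)
27*v((4/(-4) + 6/3)*b + 3) = 27*((-5 + ((4/(-4) + 6/3)*6 + 3))/(2 + ((4/(-4) + 6/3)*6 + 3))) = 27*((-5 + ((4*(-1/4) + 6*(1/3))*6 + 3))/(2 + ((4*(-1/4) + 6*(1/3))*6 + 3))) = 27*((-5 + ((-1 + 2)*6 + 3))/(2 + ((-1 + 2)*6 + 3))) = 27*((-5 + (1*6 + 3))/(2 + (1*6 + 3))) = 27*((-5 + (6 + 3))/(2 + (6 + 3))) = 27*((-5 + 9)/(2 + 9)) = 27*(4/11) = 108/11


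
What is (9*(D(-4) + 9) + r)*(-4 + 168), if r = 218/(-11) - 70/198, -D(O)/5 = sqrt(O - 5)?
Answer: 987608/99 - 22140*I ≈ 9975.8 - 22140.0*I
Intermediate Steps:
D(O) = -5*sqrt(-5 + O) (D(O) = -5*sqrt(O - 5) = -5*sqrt(-5 + O))
r = -1997/99 (r = 218*(-1/11) - 70*1/198 = -218/11 - 35/99 = -1997/99 ≈ -20.172)
(9*(D(-4) + 9) + r)*(-4 + 168) = (9*(-5*sqrt(-5 - 4) + 9) - 1997/99)*(-4 + 168) = (9*(-15*I + 9) - 1997/99)*164 = (9*(9 - 15*I) - 1997/99)*164 = ((81 - 135*I) - 1997/99)*164 = (6022/99 - 135*I)*164 = 987608/99 - 22140*I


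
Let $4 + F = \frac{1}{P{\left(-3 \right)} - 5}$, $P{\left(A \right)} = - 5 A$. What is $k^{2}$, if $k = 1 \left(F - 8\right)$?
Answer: $\frac{14161}{100} \approx 141.61$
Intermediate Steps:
$F = - \frac{39}{10}$ ($F = -4 + \frac{1}{\left(-5\right) \left(-3\right) - 5} = -4 + \frac{1}{15 - 5} = -4 + \frac{1}{10} = - \frac{39}{10} \approx -3.9$)
$k = - \frac{119}{10}$ ($k = 1 \left(- \frac{39}{10} - 8\right) = 1 \left(- \frac{119}{10}\right) = - \frac{119}{10} \approx -11.9$)
$k^{2} = \left(- \frac{119}{10}\right)^{2} = \frac{14161}{100}$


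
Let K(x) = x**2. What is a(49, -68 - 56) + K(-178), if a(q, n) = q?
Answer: 31733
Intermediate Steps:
a(49, -68 - 56) + K(-178) = 49 + (-178)**2 = 49 + 31684 = 31733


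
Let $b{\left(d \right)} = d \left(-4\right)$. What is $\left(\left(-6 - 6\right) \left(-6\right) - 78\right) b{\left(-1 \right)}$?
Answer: $-24$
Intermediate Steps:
$b{\left(d \right)} = - 4 d$
$\left(\left(-6 - 6\right) \left(-6\right) - 78\right) b{\left(-1 \right)} = \left(\left(-6 - 6\right) \left(-6\right) - 78\right) \left(\left(-4\right) \left(-1\right)\right) = \left(\left(-12\right) \left(-6\right) - 78\right) 4 = \left(72 - 78\right) 4 = \left(-6\right) 4 = -24$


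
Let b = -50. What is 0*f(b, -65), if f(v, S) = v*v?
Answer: 0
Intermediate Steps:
f(v, S) = v**2
0*f(b, -65) = 0*(-50)**2 = 0*2500 = 0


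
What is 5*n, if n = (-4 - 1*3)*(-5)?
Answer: 175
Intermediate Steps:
n = 35 (n = (-4 - 3)*(-5) = -7*(-5) = 35)
5*n = 5*35 = 175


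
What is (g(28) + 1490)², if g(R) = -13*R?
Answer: 1267876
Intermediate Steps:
(g(28) + 1490)² = (-13*28 + 1490)² = (-364 + 1490)² = 1126² = 1267876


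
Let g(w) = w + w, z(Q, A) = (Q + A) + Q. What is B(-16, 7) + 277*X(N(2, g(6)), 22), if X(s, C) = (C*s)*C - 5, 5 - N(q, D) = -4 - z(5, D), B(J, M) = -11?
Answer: 4154712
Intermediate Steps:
z(Q, A) = A + 2*Q (z(Q, A) = (A + Q) + Q = A + 2*Q)
g(w) = 2*w
N(q, D) = 19 + D (N(q, D) = 5 - (-4 - (D + 2*5)) = 5 - (-4 - (D + 10)) = 5 - (-4 - (10 + D)) = 5 - (-4 + (-10 - D)) = 5 - (-14 - D) = 5 + (14 + D) = 19 + D)
X(s, C) = -5 + s*C² (X(s, C) = s*C² - 5 = -5 + s*C²)
B(-16, 7) + 277*X(N(2, g(6)), 22) = -11 + 277*(-5 + (19 + 2*6)*22²) = -11 + 277*(-5 + (19 + 12)*484) = -11 + 277*(-5 + 31*484) = -11 + 277*(-5 + 15004) = -11 + 277*14999 = -11 + 4154723 = 4154712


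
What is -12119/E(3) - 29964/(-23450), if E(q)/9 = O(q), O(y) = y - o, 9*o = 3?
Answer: -141735707/281400 ≈ -503.68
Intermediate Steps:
o = 1/3 (o = (1/9)*3 = 1/3 ≈ 0.33333)
O(y) = -1/3 + y (O(y) = y - 1*1/3 = y - 1/3 = -1/3 + y)
E(q) = -3 + 9*q (E(q) = 9*(-1/3 + q) = -3 + 9*q)
-12119/E(3) - 29964/(-23450) = -12119/(-3 + 9*3) - 29964/(-23450) = -12119/(-3 + 27) - 29964*(-1/23450) = -12119/24 + 14982/11725 = -141735707/281400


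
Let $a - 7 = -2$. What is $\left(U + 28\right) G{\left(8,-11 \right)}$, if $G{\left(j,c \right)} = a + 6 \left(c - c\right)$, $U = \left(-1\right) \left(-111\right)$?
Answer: $695$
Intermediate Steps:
$a = 5$ ($a = 7 - 2 = 5$)
$U = 111$
$G{\left(j,c \right)} = 5$ ($G{\left(j,c \right)} = 5 + 6 \left(c - c\right) = 5 + 6 \cdot 0 = 5 + 0 = 5$)
$\left(U + 28\right) G{\left(8,-11 \right)} = \left(111 + 28\right) 5 = 139 \cdot 5 = 695$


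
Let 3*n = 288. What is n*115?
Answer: 11040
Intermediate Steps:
n = 96 (n = (⅓)*288 = 96)
n*115 = 96*115 = 11040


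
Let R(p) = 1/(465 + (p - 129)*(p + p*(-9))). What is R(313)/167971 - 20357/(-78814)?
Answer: 1573844051051523/6093282165632774 ≈ 0.25829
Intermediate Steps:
R(p) = 1/(465 - 8*p*(-129 + p)) (R(p) = 1/(465 + (-129 + p)*(p - 9*p)) = 1/(465 + (-129 + p)*(-8*p)) = 1/(465 - 8*p*(-129 + p)))
R(313)/167971 - 20357/(-78814) = 1/((465 - 8*313² + 1032*313)*167971) - 20357/(-78814) = (1/167971)/(465 - 8*97969 + 323016) - 20357*(-1/78814) = (1/167971)/(465 - 783752 + 323016) + 20357/78814 = (1/167971)/(-460271) + 20357/78814 = -1/460271*1/167971 + 20357/78814 = -1/77312180141 + 20357/78814 = 1573844051051523/6093282165632774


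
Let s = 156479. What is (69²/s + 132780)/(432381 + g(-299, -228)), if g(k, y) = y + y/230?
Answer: 796462644605/2592204043133 ≈ 0.30725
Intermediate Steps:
g(k, y) = 231*y/230 (g(k, y) = y + y*(1/230) = y + y/230 = 231*y/230)
(69²/s + 132780)/(432381 + g(-299, -228)) = (69²/156479 + 132780)/(432381 + (231/230)*(-228)) = (4761*(1/156479) + 132780)/(432381 - 26334/115) = (4761/156479 + 132780)/(49697481/115) = (20777286381/156479)*(115/49697481) = 796462644605/2592204043133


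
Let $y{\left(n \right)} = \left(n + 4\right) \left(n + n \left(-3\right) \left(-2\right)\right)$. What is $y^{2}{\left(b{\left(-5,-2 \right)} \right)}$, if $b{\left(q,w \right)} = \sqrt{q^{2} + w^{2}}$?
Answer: $63945 + 11368 \sqrt{29} \approx 1.2516 \cdot 10^{5}$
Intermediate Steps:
$y{\left(n \right)} = 7 n \left(4 + n\right)$ ($y{\left(n \right)} = \left(4 + n\right) \left(n + - 3 n \left(-2\right)\right) = \left(4 + n\right) \left(n + 6 n\right) = \left(4 + n\right) 7 n = 7 n \left(4 + n\right)$)
$y^{2}{\left(b{\left(-5,-2 \right)} \right)} = \left(7 \sqrt{\left(-5\right)^{2} + \left(-2\right)^{2}} \left(4 + \sqrt{\left(-5\right)^{2} + \left(-2\right)^{2}}\right)\right)^{2} = \left(7 \sqrt{25 + 4} \left(4 + \sqrt{25 + 4}\right)\right)^{2} = \left(7 \sqrt{29} \left(4 + \sqrt{29}\right)\right)^{2} = 1421 \left(4 + \sqrt{29}\right)^{2}$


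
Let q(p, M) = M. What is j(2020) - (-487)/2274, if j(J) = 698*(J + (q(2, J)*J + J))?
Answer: 6483035559367/2274 ≈ 2.8509e+9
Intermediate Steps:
j(J) = 698*J**2 + 1396*J (j(J) = 698*(J + (J*J + J)) = 698*(J + (J**2 + J)) = 698*(J + (J + J**2)) = 698*(J**2 + 2*J) = 698*J**2 + 1396*J)
j(2020) - (-487)/2274 = 698*2020*(2 + 2020) - (-487)/2274 = 698*2020*2022 - (-487)/2274 = 2850939120 - 1*(-487/2274) = 2850939120 + 487/2274 = 6483035559367/2274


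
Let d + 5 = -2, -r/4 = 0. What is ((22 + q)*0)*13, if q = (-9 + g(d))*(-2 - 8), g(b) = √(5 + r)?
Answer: 0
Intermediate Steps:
r = 0 (r = -4*0 = 0)
d = -7 (d = -5 - 2 = -7)
g(b) = √5 (g(b) = √(5 + 0) = √5)
q = 90 - 10*√5 (q = (-9 + √5)*(-2 - 8) = (-9 + √5)*(-10) = 90 - 10*√5 ≈ 67.639)
((22 + q)*0)*13 = ((22 + (90 - 10*√5))*0)*13 = ((112 - 10*√5)*0)*13 = 0*13 = 0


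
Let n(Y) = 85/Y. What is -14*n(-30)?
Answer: 119/3 ≈ 39.667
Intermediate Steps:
-14*n(-30) = -1190/(-30) = -1190*(-1)/30 = -14*(-17/6) = 119/3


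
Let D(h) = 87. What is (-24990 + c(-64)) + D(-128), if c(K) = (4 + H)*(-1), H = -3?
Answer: -24904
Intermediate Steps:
c(K) = -1 (c(K) = (4 - 3)*(-1) = 1*(-1) = -1)
(-24990 + c(-64)) + D(-128) = (-24990 - 1) + 87 = -24991 + 87 = -24904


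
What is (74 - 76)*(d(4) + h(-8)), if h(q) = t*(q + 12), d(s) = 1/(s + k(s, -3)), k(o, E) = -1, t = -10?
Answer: 238/3 ≈ 79.333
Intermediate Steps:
d(s) = 1/(-1 + s) (d(s) = 1/(s - 1) = 1/(-1 + s))
h(q) = -120 - 10*q (h(q) = -10*(q + 12) = -10*(12 + q) = -120 - 10*q)
(74 - 76)*(d(4) + h(-8)) = (74 - 76)*(1/(-1 + 4) + (-120 - 10*(-8))) = -2*(1/3 + (-120 + 80)) = -2*(⅓ - 40) = -2*(-119/3) = 238/3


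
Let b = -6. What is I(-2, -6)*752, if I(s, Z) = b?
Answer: -4512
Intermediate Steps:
I(s, Z) = -6
I(-2, -6)*752 = -6*752 = -4512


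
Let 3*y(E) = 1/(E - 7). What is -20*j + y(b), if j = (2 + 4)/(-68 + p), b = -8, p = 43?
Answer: 43/9 ≈ 4.7778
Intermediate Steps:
j = -6/25 (j = (2 + 4)/(-68 + 43) = 6/(-25) = 6*(-1/25) = -6/25 ≈ -0.24000)
y(E) = 1/(3*(-7 + E)) (y(E) = 1/(3*(E - 7)) = 1/(3*(-7 + E)))
-20*j + y(b) = -20*(-6/25) + 1/(3*(-7 - 8)) = 24/5 + (⅓)/(-15) = 24/5 + (⅓)*(-1/15) = 24/5 - 1/45 = 43/9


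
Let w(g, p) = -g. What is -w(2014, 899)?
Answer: 2014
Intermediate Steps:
-w(2014, 899) = -(-1)*2014 = -1*(-2014) = 2014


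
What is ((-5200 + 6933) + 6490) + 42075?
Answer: 50298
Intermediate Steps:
((-5200 + 6933) + 6490) + 42075 = (1733 + 6490) + 42075 = 8223 + 42075 = 50298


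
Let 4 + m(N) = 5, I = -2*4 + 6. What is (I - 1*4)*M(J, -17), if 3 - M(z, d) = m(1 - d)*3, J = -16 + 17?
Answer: 0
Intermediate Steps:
J = 1
I = -2 (I = -8 + 6 = -2)
m(N) = 1 (m(N) = -4 + 5 = 1)
M(z, d) = 0 (M(z, d) = 3 - 3 = 0)
(I - 1*4)*M(J, -17) = (-2 - 1*4)*0 = (-2 - 4)*0 = -6*0 = 0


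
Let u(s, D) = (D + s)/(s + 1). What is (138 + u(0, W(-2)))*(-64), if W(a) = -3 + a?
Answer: -8512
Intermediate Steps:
u(s, D) = (D + s)/(1 + s)
(138 + u(0, W(-2)))*(-64) = (138 + ((-3 - 2) + 0)/(1 + 0))*(-64) = (138 + (-5 + 0)/1)*(-64) = (138 + 1*(-5))*(-64) = (138 - 5)*(-64) = 133*(-64) = -8512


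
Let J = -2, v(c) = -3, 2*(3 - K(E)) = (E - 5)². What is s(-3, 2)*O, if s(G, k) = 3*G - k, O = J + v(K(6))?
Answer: 55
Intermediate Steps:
K(E) = 3 - (-5 + E)²/2 (K(E) = 3 - (E - 5)²/2 = 3 - (-5 + E)²/2)
O = -5 (O = -2 - 3 = -5)
s(G, k) = -k + 3*G
s(-3, 2)*O = (-1*2 + 3*(-3))*(-5) = (-2 - 9)*(-5) = -11*(-5) = 55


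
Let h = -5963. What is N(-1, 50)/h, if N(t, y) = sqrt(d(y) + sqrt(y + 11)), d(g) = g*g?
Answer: -sqrt(2500 + sqrt(61))/5963 ≈ -0.0083981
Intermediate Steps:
d(g) = g**2
N(t, y) = sqrt(y**2 + sqrt(11 + y)) (N(t, y) = sqrt(y**2 + sqrt(y + 11)) = sqrt(y**2 + sqrt(11 + y)))
N(-1, 50)/h = sqrt(50**2 + sqrt(11 + 50))/(-5963) = sqrt(2500 + sqrt(61))*(-1/5963) = -sqrt(2500 + sqrt(61))/5963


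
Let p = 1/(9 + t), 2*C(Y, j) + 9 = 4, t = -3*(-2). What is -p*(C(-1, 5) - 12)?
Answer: 29/30 ≈ 0.96667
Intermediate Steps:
t = 6
C(Y, j) = -5/2 (C(Y, j) = -9/2 + (½)*4 = -9/2 + 2 = -5/2)
p = 1/15 (p = 1/(9 + 6) = 1/15 ≈ 0.066667)
-p*(C(-1, 5) - 12) = -(-5/2 - 12)/15 = -(-29)/(15*2) = -1*(-29/30) = 29/30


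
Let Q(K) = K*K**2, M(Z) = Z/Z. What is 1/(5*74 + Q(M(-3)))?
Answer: 1/371 ≈ 0.0026954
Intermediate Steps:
M(Z) = 1
Q(K) = K**3
1/(5*74 + Q(M(-3))) = 1/(5*74 + 1**3) = 1/(370 + 1) = 1/371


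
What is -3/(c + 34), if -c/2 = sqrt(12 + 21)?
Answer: -51/512 - 3*sqrt(33)/512 ≈ -0.13327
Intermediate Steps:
c = -2*sqrt(33) (c = -2*sqrt(12 + 21) = -2*sqrt(33) ≈ -11.489)
-3/(c + 34) = -3/(-2*sqrt(33) + 34) = -3/(34 - 2*sqrt(33))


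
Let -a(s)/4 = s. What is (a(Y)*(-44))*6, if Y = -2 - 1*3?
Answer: -5280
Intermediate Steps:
Y = -5 (Y = -2 - 3 = -5)
a(s) = -4*s
(a(Y)*(-44))*6 = (-4*(-5)*(-44))*6 = (20*(-44))*6 = -880*6 = -5280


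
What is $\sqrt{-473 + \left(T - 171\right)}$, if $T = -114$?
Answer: $i \sqrt{758} \approx 27.532 i$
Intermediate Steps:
$\sqrt{-473 + \left(T - 171\right)} = \sqrt{-473 - 285} = \sqrt{-758} = i \sqrt{758}$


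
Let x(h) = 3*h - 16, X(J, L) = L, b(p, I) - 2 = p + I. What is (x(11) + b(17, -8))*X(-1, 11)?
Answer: 308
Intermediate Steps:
b(p, I) = 2 + I + p (b(p, I) = 2 + (p + I) = 2 + (I + p) = 2 + I + p)
x(h) = -16 + 3*h
(x(11) + b(17, -8))*X(-1, 11) = ((-16 + 3*11) + (2 - 8 + 17))*11 = ((-16 + 33) + 11)*11 = (17 + 11)*11 = 28*11 = 308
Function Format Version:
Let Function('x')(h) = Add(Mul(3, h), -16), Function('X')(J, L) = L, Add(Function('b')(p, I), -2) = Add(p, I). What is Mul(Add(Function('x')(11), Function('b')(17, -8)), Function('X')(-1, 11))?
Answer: 308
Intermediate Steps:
Function('b')(p, I) = Add(2, I, p) (Function('b')(p, I) = Add(2, Add(p, I)) = Add(2, Add(I, p)) = Add(2, I, p))
Function('x')(h) = Add(-16, Mul(3, h))
Mul(Add(Function('x')(11), Function('b')(17, -8)), Function('X')(-1, 11)) = Mul(Add(Add(-16, Mul(3, 11)), Add(2, -8, 17)), 11) = Mul(Add(Add(-16, 33), 11), 11) = Mul(Add(17, 11), 11) = Mul(28, 11) = 308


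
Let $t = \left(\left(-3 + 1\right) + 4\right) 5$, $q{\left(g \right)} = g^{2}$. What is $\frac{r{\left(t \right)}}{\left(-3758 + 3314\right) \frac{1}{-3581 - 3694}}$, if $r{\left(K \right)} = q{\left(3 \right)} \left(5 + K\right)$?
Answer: $\frac{327375}{148} \approx 2212.0$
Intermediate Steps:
$t = 10$ ($t = \left(-2 + 4\right) 5 = 2 \cdot 5 = 10$)
$r{\left(K \right)} = 45 + 9 K$ ($r{\left(K \right)} = 3^{2} \left(5 + K\right) = 9 \left(5 + K\right) = 45 + 9 K$)
$\frac{r{\left(t \right)}}{\left(-3758 + 3314\right) \frac{1}{-3581 - 3694}} = \frac{45 + 9 \cdot 10}{\left(-3758 + 3314\right) \frac{1}{-3581 - 3694}} = \frac{45 + 90}{\left(-444\right) \frac{1}{-7275}} = \frac{135}{\left(-444\right) \left(- \frac{1}{7275}\right)} = \frac{135}{\frac{148}{2425}} = 135 \cdot \frac{2425}{148} = \frac{327375}{148}$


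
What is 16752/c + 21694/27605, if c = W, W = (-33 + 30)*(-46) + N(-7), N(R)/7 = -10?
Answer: 115978538/469285 ≈ 247.14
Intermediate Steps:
N(R) = -70 (N(R) = 7*(-10) = -70)
W = 68 (W = (-33 + 30)*(-46) - 70 = -3*(-46) - 70 = 138 - 70 = 68)
c = 68
16752/c + 21694/27605 = 16752/68 + 21694/27605 = 16752*(1/68) + 21694*(1/27605) = 4188/17 + 21694/27605 = 115978538/469285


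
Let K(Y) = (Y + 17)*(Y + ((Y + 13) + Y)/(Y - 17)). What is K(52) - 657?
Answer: 110658/35 ≈ 3161.7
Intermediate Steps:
K(Y) = (17 + Y)*(Y + (13 + 2*Y)/(-17 + Y)) (K(Y) = (17 + Y)*(Y + ((13 + Y) + Y)/(-17 + Y)) = (17 + Y)*(Y + (13 + 2*Y)/(-17 + Y)))
K(52) - 657 = (221 + 52**3 - 242*52 + 2*52**2)/(-17 + 52) - 657 = (221 + 140608 - 12584 + 2*2704)/35 - 657 = (221 + 140608 - 12584 + 5408)/35 - 657 = (1/35)*133653 - 657 = 133653/35 - 657 = 110658/35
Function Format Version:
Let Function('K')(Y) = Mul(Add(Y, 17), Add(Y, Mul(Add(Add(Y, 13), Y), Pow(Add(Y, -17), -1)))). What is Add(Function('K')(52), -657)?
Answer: Rational(110658, 35) ≈ 3161.7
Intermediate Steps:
Function('K')(Y) = Mul(Add(17, Y), Add(Y, Mul(Pow(Add(-17, Y), -1), Add(13, Mul(2, Y))))) (Function('K')(Y) = Mul(Add(17, Y), Add(Y, Mul(Add(Add(13, Y), Y), Pow(Add(-17, Y), -1)))) = Mul(Add(17, Y), Add(Y, Mul(Add(13, Mul(2, Y)), Pow(Add(-17, Y), -1)))) = Mul(Add(17, Y), Add(Y, Mul(Pow(Add(-17, Y), -1), Add(13, Mul(2, Y))))))
Add(Function('K')(52), -657) = Add(Mul(Pow(Add(-17, 52), -1), Add(221, Pow(52, 3), Mul(-242, 52), Mul(2, Pow(52, 2)))), -657) = Add(Mul(Pow(35, -1), Add(221, 140608, -12584, Mul(2, 2704))), -657) = Add(Mul(Rational(1, 35), Add(221, 140608, -12584, 5408)), -657) = Add(Mul(Rational(1, 35), 133653), -657) = Add(Rational(133653, 35), -657) = Rational(110658, 35)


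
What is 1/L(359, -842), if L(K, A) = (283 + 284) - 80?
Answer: 1/487 ≈ 0.0020534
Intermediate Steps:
L(K, A) = 487 (L(K, A) = 567 - 80 = 487)
1/L(359, -842) = 1/487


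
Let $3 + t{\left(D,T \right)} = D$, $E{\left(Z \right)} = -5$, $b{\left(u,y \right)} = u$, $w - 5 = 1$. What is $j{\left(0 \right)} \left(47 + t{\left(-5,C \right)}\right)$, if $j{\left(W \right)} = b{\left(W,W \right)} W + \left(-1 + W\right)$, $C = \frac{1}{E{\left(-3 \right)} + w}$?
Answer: $-39$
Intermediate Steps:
$w = 6$ ($w = 5 + 1 = 6$)
$C = 1$ ($C = \frac{1}{-5 + 6} = 1^{-1} = 1$)
$t{\left(D,T \right)} = -3 + D$
$j{\left(W \right)} = -1 + W + W^{2}$ ($j{\left(W \right)} = W W + \left(-1 + W\right) = W^{2} + \left(-1 + W\right) = -1 + W + W^{2}$)
$j{\left(0 \right)} \left(47 + t{\left(-5,C \right)}\right) = \left(-1 + 0 + 0^{2}\right) \left(47 - 8\right) = \left(-1 + 0 + 0\right) \left(47 - 8\right) = \left(-1\right) 39 = -39$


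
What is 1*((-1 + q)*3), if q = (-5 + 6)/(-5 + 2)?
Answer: -4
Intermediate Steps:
q = -⅓ (q = 1/(-3) = 1*(-⅓) = -⅓ ≈ -0.33333)
1*((-1 + q)*3) = 1*((-1 - ⅓)*3) = 1*(-4/3*3) = 1*(-4) = -4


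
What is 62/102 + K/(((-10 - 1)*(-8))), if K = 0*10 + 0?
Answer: 31/51 ≈ 0.60784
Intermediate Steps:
K = 0 (K = 0 + 0 = 0)
62/102 + K/(((-10 - 1)*(-8))) = 62/102 + 0/(((-10 - 1)*(-8))) = 62*(1/102) + 0/((-11*(-8))) = 31/51 + 0/88 = 31/51 + 0*(1/88) = 31/51 + 0 = 31/51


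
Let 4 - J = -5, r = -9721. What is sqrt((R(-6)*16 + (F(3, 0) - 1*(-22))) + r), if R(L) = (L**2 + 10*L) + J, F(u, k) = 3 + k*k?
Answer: 12*I*sqrt(69) ≈ 99.679*I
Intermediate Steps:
F(u, k) = 3 + k**2
J = 9 (J = 4 - 1*(-5) = 4 + 5 = 9)
R(L) = 9 + L**2 + 10*L (R(L) = (L**2 + 10*L) + 9 = 9 + L**2 + 10*L)
sqrt((R(-6)*16 + (F(3, 0) - 1*(-22))) + r) = sqrt(((9 + (-6)**2 + 10*(-6))*16 + ((3 + 0**2) - 1*(-22))) - 9721) = sqrt(((9 + 36 - 60)*16 + ((3 + 0) + 22)) - 9721) = sqrt((-15*16 + (3 + 22)) - 9721) = sqrt((-240 + 25) - 9721) = sqrt(-215 - 9721) = sqrt(-9936) = 12*I*sqrt(69)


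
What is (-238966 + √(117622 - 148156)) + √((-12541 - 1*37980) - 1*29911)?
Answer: -238966 + I*√30534 + 4*I*√5027 ≈ -2.3897e+5 + 458.35*I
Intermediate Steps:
(-238966 + √(117622 - 148156)) + √((-12541 - 1*37980) - 1*29911) = (-238966 + √(-30534)) + √((-12541 - 37980) - 29911) = (-238966 + I*√30534) + √(-50521 - 29911) = (-238966 + I*√30534) + √(-80432) = (-238966 + I*√30534) + 4*I*√5027 = -238966 + I*√30534 + 4*I*√5027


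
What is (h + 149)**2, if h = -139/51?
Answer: 55651600/2601 ≈ 21396.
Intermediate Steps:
h = -139/51 (h = -139*1/51 = -139/51 ≈ -2.7255)
(h + 149)**2 = (-139/51 + 149)**2 = (7460/51)**2 = 55651600/2601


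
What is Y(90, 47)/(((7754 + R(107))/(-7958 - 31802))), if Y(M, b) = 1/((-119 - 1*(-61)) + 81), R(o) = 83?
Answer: -39760/180251 ≈ -0.22058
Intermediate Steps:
Y(M, b) = 1/23 (Y(M, b) = 1/((-119 + 61) + 81) = 1/(-58 + 81) = 1/23)
Y(90, 47)/(((7754 + R(107))/(-7958 - 31802))) = 1/(23*(((7754 + 83)/(-7958 - 31802)))) = 1/(23*((7837/(-39760)))) = 1/(23*((7837*(-1/39760)))) = 1/(23*(-7837/39760)) = (1/23)*(-39760/7837) = -39760/180251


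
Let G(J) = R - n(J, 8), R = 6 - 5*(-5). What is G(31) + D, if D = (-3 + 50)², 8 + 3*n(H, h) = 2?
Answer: 2242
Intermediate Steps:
n(H, h) = -2 (n(H, h) = -8/3 + (⅓)*2 = -8/3 + ⅔ = -2)
R = 31 (R = 6 + 25 = 31)
D = 2209 (D = 47² = 2209)
G(J) = 33 (G(J) = 31 - 1*(-2) = 31 + 2 = 33)
G(31) + D = 33 + 2209 = 2242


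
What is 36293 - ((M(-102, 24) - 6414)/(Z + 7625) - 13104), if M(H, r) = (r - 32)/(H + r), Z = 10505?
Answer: 17463693466/353535 ≈ 49397.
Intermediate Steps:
M(H, r) = (-32 + r)/(H + r)
36293 - ((M(-102, 24) - 6414)/(Z + 7625) - 13104) = 36293 - (((-32 + 24)/(-102 + 24) - 6414)/(10505 + 7625) - 13104) = 36293 - ((-8/(-78) - 6414)/18130 - 13104) = 36293 - ((-1/78*(-8) - 6414)*(1/18130) - 13104) = 36293 - ((4/39 - 6414)*(1/18130) - 13104) = 36293 - (-250142/39*1/18130 - 13104) = 36293 - (-125071/353535 - 13104) = 36293 - 1*(-4632847711/353535) = 36293 + 4632847711/353535 = 17463693466/353535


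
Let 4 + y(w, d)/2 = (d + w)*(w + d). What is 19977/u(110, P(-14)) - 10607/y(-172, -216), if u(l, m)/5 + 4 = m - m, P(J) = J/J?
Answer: -60148873/60216 ≈ -998.88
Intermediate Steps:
y(w, d) = -8 + 2*(d + w)² (y(w, d) = -8 + 2*((d + w)*(w + d)) = -8 + 2*((d + w)*(d + w)) = -8 + 2*(d + w)²)
P(J) = 1
u(l, m) = -20 (u(l, m) = -20 + 5*(m - m) = -20 + 5*0 = -20 + 0 = -20)
19977/u(110, P(-14)) - 10607/y(-172, -216) = 19977/(-20) - 10607/(-8 + 2*(-216 - 172)²) = 19977*(-1/20) - 10607/(-8 + 2*(-388)²) = -19977/20 - 10607/(-8 + 2*150544) = -19977/20 - 10607/(-8 + 301088) = -19977/20 - 10607/301080 = -60148873/60216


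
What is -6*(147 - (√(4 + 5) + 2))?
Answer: -852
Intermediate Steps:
-6*(147 - (√(4 + 5) + 2)) = -6*(147 - (√9 + 2)) = -6*(147 - (3 + 2)) = -6*(147 - 1*5) = -6*(147 - 5) = -6*142 = -852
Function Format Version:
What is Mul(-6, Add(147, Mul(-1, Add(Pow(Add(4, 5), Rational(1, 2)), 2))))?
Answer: -852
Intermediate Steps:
Mul(-6, Add(147, Mul(-1, Add(Pow(Add(4, 5), Rational(1, 2)), 2)))) = Mul(-6, Add(147, Mul(-1, Add(Pow(9, Rational(1, 2)), 2)))) = Mul(-6, Add(147, Mul(-1, Add(3, 2)))) = Mul(-6, Add(147, Mul(-1, 5))) = Mul(-6, Add(147, -5)) = Mul(-6, 142) = -852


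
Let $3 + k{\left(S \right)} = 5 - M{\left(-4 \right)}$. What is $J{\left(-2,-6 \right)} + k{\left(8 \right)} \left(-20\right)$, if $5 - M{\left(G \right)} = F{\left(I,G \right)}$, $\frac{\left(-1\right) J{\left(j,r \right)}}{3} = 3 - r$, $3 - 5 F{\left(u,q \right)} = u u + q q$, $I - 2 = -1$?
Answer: $89$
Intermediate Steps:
$I = 1$ ($I = 2 - 1 = 1$)
$F{\left(u,q \right)} = \frac{3}{5} - \frac{q^{2}}{5} - \frac{u^{2}}{5}$ ($F{\left(u,q \right)} = \frac{3}{5} - \frac{u u + q q}{5} = \frac{3}{5} - \frac{u^{2} + q^{2}}{5} = \frac{3}{5} - \frac{q^{2} + u^{2}}{5} = \frac{3}{5} - \left(\frac{q^{2}}{5} + \frac{u^{2}}{5}\right) = \frac{3}{5} - \frac{q^{2}}{5} - \frac{u^{2}}{5}$)
$J{\left(j,r \right)} = -9 + 3 r$ ($J{\left(j,r \right)} = - 3 \left(3 - r\right) = -9 + 3 r$)
$M{\left(G \right)} = \frac{23}{5} + \frac{G^{2}}{5}$ ($M{\left(G \right)} = 5 - \left(\frac{3}{5} - \frac{G^{2}}{5} - \frac{1^{2}}{5}\right) = 5 - \left(\frac{3}{5} - \frac{G^{2}}{5} - \frac{1}{5}\right) = 5 - \left(\frac{2}{5} - \frac{G^{2}}{5}\right) = 5 + \left(- \frac{2}{5} + \frac{G^{2}}{5}\right) = \frac{23}{5} + \frac{G^{2}}{5}$)
$k{\left(S \right)} = - \frac{29}{5}$ ($k{\left(S \right)} = -3 + \left(5 - \left(\frac{23}{5} + \frac{\left(-4\right)^{2}}{5}\right)\right) = -3 + \left(5 - \left(\frac{23}{5} + \frac{1}{5} \cdot 16\right)\right) = -3 + \left(5 - \left(\frac{23}{5} + \frac{16}{5}\right)\right) = -3 + \left(5 - \frac{39}{5}\right) = -3 - \frac{14}{5} = - \frac{29}{5}$)
$J{\left(-2,-6 \right)} + k{\left(8 \right)} \left(-20\right) = \left(-9 + 3 \left(-6\right)\right) - -116 = \left(-9 - 18\right) + 116 = -27 + 116 = 89$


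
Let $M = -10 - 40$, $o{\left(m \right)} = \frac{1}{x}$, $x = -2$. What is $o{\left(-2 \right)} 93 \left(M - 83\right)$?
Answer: $\frac{12369}{2} \approx 6184.5$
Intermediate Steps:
$o{\left(m \right)} = - \frac{1}{2}$ ($o{\left(m \right)} = \frac{1}{-2} = - \frac{1}{2}$)
$M = -50$ ($M = -10 - 40 = -50$)
$o{\left(-2 \right)} 93 \left(M - 83\right) = \left(- \frac{1}{2}\right) 93 \left(-50 - 83\right) = - \frac{93 \left(-50 - 83\right)}{2} = \left(- \frac{93}{2}\right) \left(-133\right) = \frac{12369}{2}$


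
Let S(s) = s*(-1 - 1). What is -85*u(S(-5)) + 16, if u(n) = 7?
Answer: -579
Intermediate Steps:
S(s) = -2*s (S(s) = s*(-2) = -2*s)
-85*u(S(-5)) + 16 = -85*7 + 16 = -595 + 16 = -579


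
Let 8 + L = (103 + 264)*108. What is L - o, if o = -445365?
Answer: 484993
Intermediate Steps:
L = 39628 (L = -8 + (103 + 264)*108 = -8 + 367*108 = -8 + 39636 = 39628)
L - o = 39628 - 1*(-445365) = 39628 + 445365 = 484993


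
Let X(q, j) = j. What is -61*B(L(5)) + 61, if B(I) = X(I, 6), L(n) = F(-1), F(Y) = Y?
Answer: -305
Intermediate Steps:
L(n) = -1
B(I) = 6
-61*B(L(5)) + 61 = -61*6 + 61 = -366 + 61 = -305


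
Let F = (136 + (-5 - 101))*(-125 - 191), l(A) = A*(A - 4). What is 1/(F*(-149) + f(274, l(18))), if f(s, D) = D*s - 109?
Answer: 1/1481459 ≈ 6.7501e-7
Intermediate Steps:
l(A) = A*(-4 + A)
F = -9480 (F = (136 - 106)*(-316) = 30*(-316) = -9480)
f(s, D) = -109 + D*s
1/(F*(-149) + f(274, l(18))) = 1/(-9480*(-149) + (-109 + (18*(-4 + 18))*274)) = 1/(1412520 + (-109 + (18*14)*274)) = 1/(1412520 + (-109 + 252*274)) = 1/(1412520 + (-109 + 69048)) = 1/(1412520 + 68939) = 1/1481459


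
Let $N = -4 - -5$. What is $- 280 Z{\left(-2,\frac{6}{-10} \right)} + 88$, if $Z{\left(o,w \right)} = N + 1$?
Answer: $-472$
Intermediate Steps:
$N = 1$ ($N = -4 + 5 = 1$)
$Z{\left(o,w \right)} = 2$ ($Z{\left(o,w \right)} = 1 + 1 = 2$)
$- 280 Z{\left(-2,\frac{6}{-10} \right)} + 88 = \left(-280\right) 2 + 88 = -560 + 88 = -472$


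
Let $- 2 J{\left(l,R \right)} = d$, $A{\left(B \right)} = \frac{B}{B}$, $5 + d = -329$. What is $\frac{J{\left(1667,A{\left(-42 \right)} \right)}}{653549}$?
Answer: $\frac{167}{653549} \approx 0.00025553$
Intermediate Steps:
$d = -334$ ($d = -5 - 329 = -334$)
$A{\left(B \right)} = 1$
$J{\left(l,R \right)} = 167$ ($J{\left(l,R \right)} = \left(- \frac{1}{2}\right) \left(-334\right) = 167$)
$\frac{J{\left(1667,A{\left(-42 \right)} \right)}}{653549} = \frac{167}{653549}$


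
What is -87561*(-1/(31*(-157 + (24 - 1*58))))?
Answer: -87561/5921 ≈ -14.788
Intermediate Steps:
-87561*(-1/(31*(-157 + (24 - 1*58)))) = -87561*(-1/(31*(-157 + (24 - 58)))) = -87561*(-1/(31*(-157 - 34))) = -87561/((-31*(-191))) = -87561/5921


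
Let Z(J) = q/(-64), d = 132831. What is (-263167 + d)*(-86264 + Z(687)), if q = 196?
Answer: 11243703858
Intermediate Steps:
Z(J) = -49/16 (Z(J) = 196/(-64) = 196*(-1/64) = -49/16)
(-263167 + d)*(-86264 + Z(687)) = (-263167 + 132831)*(-86264 - 49/16) = -130336*(-1380273/16) = 11243703858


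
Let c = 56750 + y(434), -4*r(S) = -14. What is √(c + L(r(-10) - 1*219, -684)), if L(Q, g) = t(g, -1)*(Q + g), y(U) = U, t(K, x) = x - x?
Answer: 4*√3574 ≈ 239.13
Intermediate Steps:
t(K, x) = 0
r(S) = 7/2 (r(S) = -¼*(-14) = 7/2)
c = 57184 (c = 56750 + 434 = 57184)
L(Q, g) = 0 (L(Q, g) = 0*(Q + g) = 0)
√(c + L(r(-10) - 1*219, -684)) = √(57184 + 0) = √57184 = 4*√3574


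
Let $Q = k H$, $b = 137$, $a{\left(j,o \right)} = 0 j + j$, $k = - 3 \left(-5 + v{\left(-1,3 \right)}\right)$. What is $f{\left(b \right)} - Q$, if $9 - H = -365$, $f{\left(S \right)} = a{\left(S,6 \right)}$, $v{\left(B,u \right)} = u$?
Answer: $-2107$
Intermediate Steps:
$k = 6$ ($k = - 3 \left(-5 + 3\right) = \left(-3\right) \left(-2\right) = 6$)
$a{\left(j,o \right)} = j$ ($a{\left(j,o \right)} = 0 + j = j$)
$f{\left(S \right)} = S$
$H = 374$ ($H = 9 - -365 = 9 + 365 = 374$)
$Q = 2244$ ($Q = 6 \cdot 374 = 2244$)
$f{\left(b \right)} - Q = 137 - 2244 = -2107$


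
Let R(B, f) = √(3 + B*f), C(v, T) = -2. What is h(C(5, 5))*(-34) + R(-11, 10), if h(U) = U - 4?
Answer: 204 + I*√107 ≈ 204.0 + 10.344*I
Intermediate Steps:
h(U) = -4 + U
h(C(5, 5))*(-34) + R(-11, 10) = (-4 - 2)*(-34) + √(3 - 11*10) = -6*(-34) + √(3 - 110) = 204 + √(-107) = 204 + I*√107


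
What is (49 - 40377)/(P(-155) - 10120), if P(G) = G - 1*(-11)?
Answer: 5041/1283 ≈ 3.9291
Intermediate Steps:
P(G) = 11 + G (P(G) = G + 11 = 11 + G)
(49 - 40377)/(P(-155) - 10120) = (49 - 40377)/((11 - 155) - 10120) = -40328/(-144 - 10120) = -40328/(-10264) = -40328*(-1/10264) = 5041/1283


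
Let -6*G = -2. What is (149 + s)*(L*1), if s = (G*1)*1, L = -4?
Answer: -1792/3 ≈ -597.33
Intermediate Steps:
G = ⅓ (G = -⅙*(-2) = ⅓ ≈ 0.33333)
s = ⅓ (s = ((⅓)*1)*1 = (⅓)*1 = ⅓ ≈ 0.33333)
(149 + s)*(L*1) = (149 + ⅓)*(-4*1) = (448/3)*(-4) = -1792/3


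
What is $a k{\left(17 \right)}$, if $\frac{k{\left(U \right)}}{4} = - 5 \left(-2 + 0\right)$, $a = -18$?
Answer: $-720$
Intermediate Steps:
$k{\left(U \right)} = 40$ ($k{\left(U \right)} = 4 \left(- 5 \left(-2 + 0\right)\right) = 4 \left(\left(-5\right) \left(-2\right)\right) = 4 \cdot 10 = 40$)
$a k{\left(17 \right)} = \left(-18\right) 40 = -720$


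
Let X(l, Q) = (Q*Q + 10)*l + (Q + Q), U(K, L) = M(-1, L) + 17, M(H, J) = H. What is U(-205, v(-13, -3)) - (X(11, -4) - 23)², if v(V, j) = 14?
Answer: -65009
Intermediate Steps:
U(K, L) = 16 (U(K, L) = -1 + 17 = 16)
X(l, Q) = 2*Q + l*(10 + Q²) (X(l, Q) = (Q² + 10)*l + 2*Q = (10 + Q²)*l + 2*Q = l*(10 + Q²) + 2*Q = 2*Q + l*(10 + Q²))
U(-205, v(-13, -3)) - (X(11, -4) - 23)² = 16 - ((2*(-4) + 10*11 + 11*(-4)²) - 23)² = 16 - ((-8 + 110 + 11*16) - 23)² = 16 - ((-8 + 110 + 176) - 23)² = 16 - (278 - 23)² = 16 - 1*255² = 16 - 1*65025 = 16 - 65025 = -65009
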